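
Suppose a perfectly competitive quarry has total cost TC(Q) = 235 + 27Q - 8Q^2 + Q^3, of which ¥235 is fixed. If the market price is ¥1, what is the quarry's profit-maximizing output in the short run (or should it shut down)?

Variable cost is VC = 27Q - 8Q^2 + Q^3, so AVC = VC/Q = 27 - 8Q + Q^2 and MC = dTC/dQ = 27 - 16Q + 3Q^2.
AVC is minimized where dAVC/dQ = -8 + 2Q = 0, at Q = 4; min AVC = 27 - 8·4 + 4^2 = ¥11.
P = ¥1 lies below min AVC = ¥11; no output level covers variable cost.
Best response: produce nothing and absorb the ¥235 fixed cost.

Shut down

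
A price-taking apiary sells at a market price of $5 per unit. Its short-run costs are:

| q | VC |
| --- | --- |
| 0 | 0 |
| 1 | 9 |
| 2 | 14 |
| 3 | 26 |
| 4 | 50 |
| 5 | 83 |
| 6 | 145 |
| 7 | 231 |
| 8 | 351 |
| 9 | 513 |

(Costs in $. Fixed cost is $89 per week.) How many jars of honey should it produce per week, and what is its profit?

q = 0 (shut down); profit = -$89

Tabulate TR − TC: q=0: -89; q=1: -93; q=2: -93; q=3: -100; q=4: -119; q=5: -147; q=6: -204; q=7: -285; q=8: -400; q=9: -557.
Profit is highest at q = 0. Equivalently, the lowest AVC in the table is 14/2 ≈ $7 at q = 2, and P = $5 falls below it — price never covers variable cost, so the firm shuts down and loses only its fixed cost.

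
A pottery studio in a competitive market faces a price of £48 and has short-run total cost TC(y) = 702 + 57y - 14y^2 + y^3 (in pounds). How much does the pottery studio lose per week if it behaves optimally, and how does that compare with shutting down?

AVC = 57 - 14y + y^2; min AVC = £8 at y = 7. Since P = £48 ≥ min AVC, the firm produces.
With MC = 57 - 28y + 3y^2, P = MC on the upward-sloping part at y* = 9.
TR = 48·9 = 432. TC = 702 + 108 = 810. Profit = 432 − 810 = -£378.
That loss of £378 beats the £702 the firm would lose by shutting down; producing recovers £324 of fixed cost.

Profit = -£378 at y = 9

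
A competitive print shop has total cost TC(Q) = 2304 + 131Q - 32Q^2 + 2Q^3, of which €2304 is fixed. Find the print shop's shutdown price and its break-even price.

Shutdown price = min AVC. AVC = 131 - 32Q + 2Q^2, with vertex at Q = 8 and minimum €3.
ATC = 2304/Q + 131 - 32Q + 2Q^2. Setting dATC/dQ = −2304/Q^2 − 32 + 4Q = 0 gives Q = 12 (since 4·12^3 − 32·12^2 = 2304).
min ATC = 2304/12 + 131 − 32·12 + 2·12^2 = €227. That is the break-even price.
Between these two prices the firm operates at a loss; above €227 it earns a profit.

Shutdown price = €3; break-even price = €227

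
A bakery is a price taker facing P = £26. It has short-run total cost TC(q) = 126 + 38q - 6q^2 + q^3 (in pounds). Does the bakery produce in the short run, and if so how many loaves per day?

Shut down

From TC, MC = TC'(q) = 38 - 12q + 3q^2 and AVC = VC/q = 38 - 6q + q^2.
The AVC parabola has its vertex at q = 6/2 = 3, where AVC = 38 - 6·3 + 3^2 = £29.
Since P = £26 < min AVC = £29, price fails to cover variable cost at any output.
The firm minimizes its loss by shutting down and losing only its fixed cost of £126.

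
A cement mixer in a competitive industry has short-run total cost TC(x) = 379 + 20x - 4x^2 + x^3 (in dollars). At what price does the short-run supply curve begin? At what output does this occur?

$16 per unit, at x = 2

Short-run supply begins at min AVC. From VC = 20x - 4x^2 + x^3, AVC = 20 - 4x + x^2.
dAVC/dx = -4 + 2x = 0 gives x = 2. min AVC = 20 - 4·2 + 2^2 = 16.
For P < $16 the firm produces nothing.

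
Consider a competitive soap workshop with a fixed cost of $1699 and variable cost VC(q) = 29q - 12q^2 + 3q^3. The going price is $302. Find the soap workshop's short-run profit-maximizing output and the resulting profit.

Profit = -$229 at q = 7

AVC = 29 - 12q + 3q^2; min AVC = $17 at q = 2. Since P = $302 ≥ min AVC, the firm produces.
MC = 29 - 24q + 9q^2. Setting P = MC and taking the root on the rising branch gives q* = 7.
TR = 302·7 = 2114. TC = 1699 + 644 = 2343. Profit = 2114 − 2343 = -$229.
By producing, the firm covers all variable cost plus $1470 of fixed cost; shutting down would lose the full $1699.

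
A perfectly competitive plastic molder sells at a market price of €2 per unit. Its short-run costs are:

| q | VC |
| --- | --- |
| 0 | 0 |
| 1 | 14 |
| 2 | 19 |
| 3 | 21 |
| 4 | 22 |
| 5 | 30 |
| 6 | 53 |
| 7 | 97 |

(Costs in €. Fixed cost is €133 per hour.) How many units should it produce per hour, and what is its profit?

Profit at each row (π = 2q − TC): q=0: -133; q=1: -145; q=2: -148; q=3: -148; q=4: -147; q=5: -153; q=6: -174; q=7: -216.
Profit is highest at q = 0. Equivalently, the lowest AVC in the table is 22/4 ≈ €5.50 at q = 4, and P = €2 falls below it — price never covers variable cost, so the firm shuts down and loses only its fixed cost.

q = 0 (shut down); profit = -€133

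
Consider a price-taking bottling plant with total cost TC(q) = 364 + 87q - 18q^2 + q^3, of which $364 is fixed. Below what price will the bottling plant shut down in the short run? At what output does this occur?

Short-run supply begins at min AVC. From VC = 87q - 18q^2 + q^3, AVC = 87 - 18q + q^2.
At the minimum of AVC, MC = AVC. MC = 87 - 36q + 3q^2; setting MC = AVC gives 2q^2 - 18q = 0, so q = 9. min AVC = 6.
For P < $6 the firm produces nothing.

$6 per unit, at q = 9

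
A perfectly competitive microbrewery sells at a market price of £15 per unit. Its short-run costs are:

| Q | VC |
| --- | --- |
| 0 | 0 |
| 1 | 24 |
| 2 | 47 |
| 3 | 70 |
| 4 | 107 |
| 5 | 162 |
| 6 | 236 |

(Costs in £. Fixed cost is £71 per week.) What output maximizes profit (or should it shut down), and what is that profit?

Q = 0 (shut down); profit = -£71

Profit at each row (π = 15Q − TC): Q=0: -71; Q=1: -80; Q=2: -88; Q=3: -96; Q=4: -118; Q=5: -158; Q=6: -217.
Profit is highest at Q = 0. Equivalently, the lowest AVC in the table is 70/3 ≈ £23.33 at Q = 3, and P = £15 falls below it — price never covers variable cost, so the firm shuts down and loses only its fixed cost.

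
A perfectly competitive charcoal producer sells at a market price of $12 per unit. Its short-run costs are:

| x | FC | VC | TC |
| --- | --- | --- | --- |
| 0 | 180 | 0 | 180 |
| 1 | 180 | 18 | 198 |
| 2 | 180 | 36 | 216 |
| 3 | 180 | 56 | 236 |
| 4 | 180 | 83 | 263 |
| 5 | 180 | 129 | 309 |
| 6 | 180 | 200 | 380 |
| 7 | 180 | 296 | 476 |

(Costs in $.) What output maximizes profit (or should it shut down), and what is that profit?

x = 0 (shut down); profit = -$180

Profit at each row (π = 12x − TC): x=0: -180; x=1: -186; x=2: -192; x=3: -200; x=4: -215; x=5: -249; x=6: -308; x=7: -392.
Profit is highest at x = 0. Equivalently, the lowest AVC in the table is 18/1 ≈ $18 at x = 1, and P = $12 falls below it — price never covers variable cost, so the firm shuts down and loses only its fixed cost.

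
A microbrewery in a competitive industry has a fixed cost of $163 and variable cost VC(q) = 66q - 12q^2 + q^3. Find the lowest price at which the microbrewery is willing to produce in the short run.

The firm shuts down when price falls below the minimum of average variable cost. AVC = VC/q = 66 - 12q + q^2.
dAVC/dq = -12 + 2q = 0 gives q = 6. min AVC = 66 - 12·6 + 6^2 = 30.
The firm shuts down for any P below $30.

$30 per unit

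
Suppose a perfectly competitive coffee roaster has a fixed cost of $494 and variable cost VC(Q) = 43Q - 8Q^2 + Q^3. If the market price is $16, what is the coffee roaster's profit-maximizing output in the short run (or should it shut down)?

Shut down

From TC, MC = TC'(Q) = 43 - 16Q + 3Q^2 and AVC = VC/Q = 43 - 8Q + Q^2.
AVC is minimized where dAVC/dQ = -8 + 2Q = 0, at Q = 4; min AVC = 43 - 8·4 + 4^2 = $27.
Since P = $16 < min AVC = $27, price fails to cover variable cost at any output.
Shutting down limits the loss to fixed cost, $494.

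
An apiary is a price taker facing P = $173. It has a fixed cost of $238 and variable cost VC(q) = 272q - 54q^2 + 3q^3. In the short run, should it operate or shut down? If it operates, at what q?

Strip out fixed cost: VC = 272q - 54q^2 + 3q^3. Then AVC = 272 - 54q + 3q^2 and MC = 272 - 108q + 9q^2.
AVC hits its minimum where MC = AVC, at q = 9, giving min AVC = 272 - 54·9 + 3·9^2 = $29.
Because $173 ≥ $29, revenue can cover variable cost; the firm operates.
Solving P = MC: 99 - 108q + 9q^2 = 0 ⇒ q = 1 or 11. On the upward-sloping branch, q* = 11.
Check: AVC at q = 11 is $41 ≤ P, so revenue covers variable cost.
Profit = P·q − TC = 173·11 − 689 = $1214.

Produce at q = 11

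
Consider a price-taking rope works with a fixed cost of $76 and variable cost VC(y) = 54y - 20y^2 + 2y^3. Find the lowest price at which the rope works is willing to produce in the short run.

The firm shuts down when price falls below the minimum of average variable cost. AVC = VC/y = 54 - 20y + 2y^2.
At the minimum of AVC, MC = AVC. MC = 54 - 40y + 6y^2; setting MC = AVC gives 4y^2 - 20y = 0, so y = 5. min AVC = 4.
For P < $4 the firm produces nothing.

$4 per unit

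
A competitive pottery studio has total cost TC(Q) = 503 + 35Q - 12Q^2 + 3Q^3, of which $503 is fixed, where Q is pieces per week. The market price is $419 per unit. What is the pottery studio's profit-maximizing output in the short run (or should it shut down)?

Produce at Q = 8

Variable cost is VC = 35Q - 12Q^2 + 3Q^3, so AVC = VC/Q = 35 - 12Q + 3Q^2 and MC = dTC/dQ = 35 - 24Q + 9Q^2.
AVC hits its minimum where MC = AVC, at Q = 2, giving min AVC = 35 - 12·2 + 3·2^2 = $23.
P = $419 exceeds min AVC = $23, so the firm stays open.
P = MC gives -384 - 24Q + 9Q^2 = 0, with roots -16/3 and 8. Take the larger (rising MC): Q* = 8.
Check: AVC at Q = 8 is $131 ≤ P, so revenue covers variable cost.
Profit = P·Q − TC = 419·8 − 1551 = $1801.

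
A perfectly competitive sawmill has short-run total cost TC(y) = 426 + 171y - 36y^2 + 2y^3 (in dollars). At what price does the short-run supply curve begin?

$9 per unit

Short-run supply begins at min AVC. From VC = 171y - 36y^2 + 2y^3, AVC = 171 - 36y + 2y^2.
dAVC/dy = -36 + 4y = 0 gives y = 9. min AVC = 171 - 36·9 + 2·9^2 = 9.
For P < $9 the firm produces nothing.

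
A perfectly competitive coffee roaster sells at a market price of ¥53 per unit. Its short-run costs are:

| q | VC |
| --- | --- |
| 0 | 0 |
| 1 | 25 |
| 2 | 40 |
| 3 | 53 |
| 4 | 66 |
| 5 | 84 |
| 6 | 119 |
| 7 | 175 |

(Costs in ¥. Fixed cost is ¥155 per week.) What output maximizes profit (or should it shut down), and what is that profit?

q = 6; profit = ¥44

Compute π = P·q − TC at each output: q=0: -155; q=1: -127; q=2: -89; q=3: -49; q=4: -9; q=5: 26; q=6: 44; q=7: 41.
Profit is maximized at q = 6. AVC there is 119/6 = ¥19.83 ≤ P, so producing beats shutting down (which would give -¥155).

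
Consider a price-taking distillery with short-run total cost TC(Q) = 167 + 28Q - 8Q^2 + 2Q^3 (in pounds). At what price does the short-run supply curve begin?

The firm shuts down when price falls below the minimum of average variable cost. AVC = VC/Q = 28 - 8Q + 2Q^2.
At the minimum of AVC, MC = AVC. MC = 28 - 16Q + 6Q^2; setting MC = AVC gives 4Q^2 - 8Q = 0, so Q = 2. min AVC = 20.
So the shutdown price is £20.

£20 per unit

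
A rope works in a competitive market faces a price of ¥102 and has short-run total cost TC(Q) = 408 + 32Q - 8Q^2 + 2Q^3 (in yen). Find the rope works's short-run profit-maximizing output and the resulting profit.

Profit = -¥108 at Q = 5

AVC = 32 - 8Q + 2Q^2; min AVC = ¥24 at Q = 2. Since P = ¥102 ≥ min AVC, the firm produces.
MC = 32 - 16Q + 6Q^2. Setting P = MC and taking the root on the rising branch gives Q* = 5.
TR = 102·5 = 510. TC = 408 + 210 = 618. Profit = 510 − 618 = -¥108.
That loss of ¥108 beats the ¥408 the firm would lose by shutting down; producing recovers ¥300 of fixed cost.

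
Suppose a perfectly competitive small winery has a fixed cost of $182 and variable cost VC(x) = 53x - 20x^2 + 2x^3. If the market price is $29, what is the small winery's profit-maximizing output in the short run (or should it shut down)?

Variable cost is VC = 53x - 20x^2 + 2x^3, so AVC = VC/x = 53 - 20x + 2x^2 and MC = dTC/dx = 53 - 40x + 6x^2.
AVC is minimized where dAVC/dx = -20 + 4x = 0, at x = 5; min AVC = 53 - 20·5 + 2·5^2 = $3.
Since P = $29 ≥ min AVC = $3, price covers variable cost and the firm should produce.
Set P = MC: 29 = 53 - 40x + 6x^2 → 24 - 40x + 6x^2 = 0. The roots are x = 2/3 and x = 6; the profit-maximizing output is on the rising part of MC, so x* = 6.
Check: AVC at x = 6 is $5 ≤ P, so revenue covers variable cost.
Profit = P·x − TC = 29·6 − 212 = -$38, a loss, but smaller than the $182 fixed cost the firm would lose by shutting down.

Produce at x = 6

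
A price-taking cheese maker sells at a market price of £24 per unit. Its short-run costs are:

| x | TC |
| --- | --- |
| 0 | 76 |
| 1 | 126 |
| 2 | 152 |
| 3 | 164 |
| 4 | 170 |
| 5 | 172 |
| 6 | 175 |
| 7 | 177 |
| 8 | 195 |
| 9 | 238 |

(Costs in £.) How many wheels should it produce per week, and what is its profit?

x = 8; profit = -£3

Profit at each row (π = 24x − TC): x=0: -76; x=1: -102; x=2: -104; x=3: -92; x=4: -74; x=5: -52; x=6: -31; x=7: -9; x=8: -3; x=9: -22.
Profit is maximized at x = 8. AVC there is 119/8 = £14.88 ≤ P, so producing beats shutting down (which would give -£76).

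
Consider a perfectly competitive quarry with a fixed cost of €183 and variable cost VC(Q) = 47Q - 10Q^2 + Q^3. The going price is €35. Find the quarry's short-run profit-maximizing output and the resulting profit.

Profit = -€111 at Q = 6

AVC = 47 - 10Q + Q^2 has its minimum €22 at Q = 5; price €35 clears that bar, so the firm operates.
With MC = 47 - 20Q + 3Q^2, P = MC on the upward-sloping part at Q* = 6.
TR = 35·6 = 210. TC = 183 + 138 = 321. Profit = 210 − 321 = -€111.
By producing, the firm covers all variable cost plus €72 of fixed cost; shutting down would lose the full €183.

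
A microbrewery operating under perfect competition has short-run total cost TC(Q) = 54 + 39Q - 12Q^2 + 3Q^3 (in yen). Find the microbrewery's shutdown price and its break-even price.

Shutdown price = ¥27; break-even price = ¥48

AVC = 39 - 12Q + 3Q^2; minimized at Q = 2, giving min AVC = ¥27. That is the shutdown price.
ATC = 54/Q + 39 - 12Q + 3Q^2. Setting dATC/dQ = −54/Q^2 − 12 + 6Q = 0 gives Q = 3 (since 6·3^3 − 12·3^2 = 54).
min ATC = 54/3 + 39 − 12·3 + 3·3^2 = ¥48. That is the break-even price.
Between these two prices the firm operates at a loss; above ¥48 it earns a profit.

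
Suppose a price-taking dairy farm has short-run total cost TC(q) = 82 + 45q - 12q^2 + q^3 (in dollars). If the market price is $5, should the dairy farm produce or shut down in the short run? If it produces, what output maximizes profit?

Strip out fixed cost: VC = 45q - 12q^2 + q^3. Then AVC = 45 - 12q + q^2 and MC = 45 - 24q + 3q^2.
AVC hits its minimum where MC = AVC, at q = 6, giving min AVC = 45 - 12·6 + 6^2 = $9.
P = $5 lies below min AVC = $9; no output level covers variable cost.
Best response: produce nothing and absorb the $82 fixed cost.

Shut down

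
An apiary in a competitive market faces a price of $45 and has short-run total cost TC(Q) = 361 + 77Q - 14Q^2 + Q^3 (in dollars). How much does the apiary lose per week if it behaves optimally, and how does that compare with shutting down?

AVC = 77 - 14Q + Q^2; min AVC = $28 at Q = 7. Since P = $45 ≥ min AVC, the firm produces.
With MC = 77 - 28Q + 3Q^2, P = MC on the upward-sloping part at Q* = 8.
TR = 45·8 = 360. TC = 361 + 232 = 593. Profit = 360 − 593 = -$233.
Shutting down would mean losing the fixed cost of $361, so operating at a loss of $233 is better by $128.

Profit = -$233 at Q = 8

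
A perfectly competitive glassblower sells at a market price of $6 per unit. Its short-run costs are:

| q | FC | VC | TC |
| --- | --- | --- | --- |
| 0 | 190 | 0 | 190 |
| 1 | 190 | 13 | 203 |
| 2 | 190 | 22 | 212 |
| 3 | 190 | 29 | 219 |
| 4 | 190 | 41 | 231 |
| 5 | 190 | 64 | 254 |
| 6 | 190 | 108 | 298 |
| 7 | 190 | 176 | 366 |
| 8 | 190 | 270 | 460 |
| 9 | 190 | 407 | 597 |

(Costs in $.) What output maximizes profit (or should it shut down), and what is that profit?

Tabulate TR − TC: q=0: -190; q=1: -197; q=2: -200; q=3: -201; q=4: -207; q=5: -224; q=6: -262; q=7: -324; q=8: -412; q=9: -543.
Profit is highest at q = 0. Equivalently, the lowest AVC in the table is 29/3 ≈ $9.67 at q = 3, and P = $6 falls below it — price never covers variable cost, so the firm shuts down and loses only its fixed cost.

q = 0 (shut down); profit = -$190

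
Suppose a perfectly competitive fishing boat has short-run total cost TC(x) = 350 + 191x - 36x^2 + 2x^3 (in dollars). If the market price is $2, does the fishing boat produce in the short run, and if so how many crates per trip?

From TC, MC = TC'(x) = 191 - 72x + 6x^2 and AVC = VC/x = 191 - 36x + 2x^2.
The AVC parabola has its vertex at x = 36/4 = 9, where AVC = 191 - 36·9 + 2·9^2 = $29.
Since P = $2 < min AVC = $29, price fails to cover variable cost at any output.
Best response: produce nothing and absorb the $350 fixed cost.

Shut down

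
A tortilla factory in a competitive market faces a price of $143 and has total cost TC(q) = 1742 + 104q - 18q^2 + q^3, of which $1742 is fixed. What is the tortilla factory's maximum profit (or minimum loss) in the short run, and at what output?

Profit = -$390 at q = 13

AVC = 104 - 18q + q^2; min AVC = $23 at q = 9. Since P = $143 ≥ min AVC, the firm produces.
MC = 104 - 36q + 3q^2. Setting P = MC and taking the root on the rising branch gives q* = 13.
TR = 143·13 = 1859. TC = 1742 + 507 = 2249. Profit = 1859 − 2249 = -$390.
By producing, the firm covers all variable cost plus $1352 of fixed cost; shutting down would lose the full $1742.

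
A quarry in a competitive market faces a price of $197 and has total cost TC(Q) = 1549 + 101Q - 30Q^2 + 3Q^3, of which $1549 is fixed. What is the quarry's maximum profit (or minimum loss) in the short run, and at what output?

Profit = -$397 at Q = 8

AVC = 101 - 30Q + 3Q^2; min AVC = $26 at Q = 5. Since P = $197 ≥ min AVC, the firm produces.
With MC = 101 - 60Q + 9Q^2, P = MC on the upward-sloping part at Q* = 8.
TR = 197·8 = 1576. TC = 1549 + 424 = 1973. Profit = 1576 − 1973 = -$397.
By producing, the firm covers all variable cost plus $1152 of fixed cost; shutting down would lose the full $1549.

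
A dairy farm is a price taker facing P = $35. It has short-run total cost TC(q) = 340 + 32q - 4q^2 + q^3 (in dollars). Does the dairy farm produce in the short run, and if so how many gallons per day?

Strip out fixed cost: VC = 32q - 4q^2 + q^3. Then AVC = 32 - 4q + q^2 and MC = 32 - 8q + 3q^2.
The AVC parabola has its vertex at q = 4/2 = 2, where AVC = 32 - 4·2 + 2^2 = $28.
Because $35 ≥ $28, revenue can cover variable cost; the firm operates.
P = MC gives -3 - 8q + 3q^2 = 0, with roots -1/3 and 3. Take the larger (rising MC): q* = 3.
Check: AVC at q = 3 is $29 ≤ P, so revenue covers variable cost.
Profit = P·q − TC = 35·3 − 427 = -$322, a loss, but smaller than the $340 fixed cost the firm would lose by shutting down.

Produce at q = 3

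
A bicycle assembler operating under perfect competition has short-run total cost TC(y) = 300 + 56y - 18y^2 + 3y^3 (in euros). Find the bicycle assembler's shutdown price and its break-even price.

AVC = 56 - 18y + 3y^2; minimized at y = 3, giving min AVC = €29. That is the shutdown price.
ATC = 300/y + 56 - 18y + 3y^2. Setting dATC/dy = −300/y^2 − 18 + 6y = 0 gives y = 5 (since 6·5^3 − 18·5^2 = 300).
min ATC = 300/5 + 56 − 18·5 + 3·5^2 = €101. That is the break-even price.
Between these two prices the firm operates at a loss; above €101 it earns a profit.

Shutdown price = €29; break-even price = €101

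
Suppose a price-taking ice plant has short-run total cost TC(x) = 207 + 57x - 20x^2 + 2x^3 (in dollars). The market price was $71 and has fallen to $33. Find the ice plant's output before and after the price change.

MC = 57 - 40x + 6x^2; the shutdown threshold is min AVC = $7 (at x = 5).
At P = $71 ≥ min AVC, set P = MC on the rising branch: x = 7.
At P = $33 ≥ min AVC, set P = MC: x = 6. The firm stays open but cuts output.

Output falls from 7 to 6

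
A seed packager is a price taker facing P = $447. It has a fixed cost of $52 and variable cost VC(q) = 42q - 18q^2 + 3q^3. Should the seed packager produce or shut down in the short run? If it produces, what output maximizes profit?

Strip out fixed cost: VC = 42q - 18q^2 + 3q^3. Then AVC = 42 - 18q + 3q^2 and MC = 42 - 36q + 9q^2.
The AVC parabola has its vertex at q = 18/6 = 3, where AVC = 42 - 18·3 + 3·3^2 = $15.
Because $447 ≥ $15, revenue can cover variable cost; the firm operates.
Set P = MC: 447 = 42 - 36q + 9q^2 → -405 - 36q + 9q^2 = 0. The roots are q = -5 and q = 9; the profit-maximizing output is on the rising part of MC, so q* = 9.
Check: AVC at q = 9 is $123 ≤ P, so revenue covers variable cost.
Profit = P·q − TC = 447·9 − 1159 = $2864.

Produce at q = 9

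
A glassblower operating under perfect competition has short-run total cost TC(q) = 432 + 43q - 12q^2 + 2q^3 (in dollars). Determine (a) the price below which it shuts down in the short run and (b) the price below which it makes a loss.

Shutdown price = $25; break-even price = $115

Shutdown price = min AVC. AVC = 43 - 12q + 2q^2, with vertex at q = 3 and minimum $25.
ATC = 432/q + 43 - 12q + 2q^2. Setting dATC/dq = −432/q^2 − 12 + 4q = 0 gives q = 6 (since 4·6^3 − 12·6^2 = 432).
min ATC = 432/6 + 43 − 12·6 + 2·6^2 = $115. That is the break-even price.
Between these two prices the firm operates at a loss; above $115 it earns a profit.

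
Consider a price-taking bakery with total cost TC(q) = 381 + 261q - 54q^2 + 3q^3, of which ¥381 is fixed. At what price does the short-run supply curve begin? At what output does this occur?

The shutdown price is the minimum of AVC. VC = 261q - 54q^2 + 3q^3, so AVC = 261 - 54q + 3q^2.
At the minimum of AVC, MC = AVC. MC = 261 - 108q + 9q^2; setting MC = AVC gives 6q^2 - 54q = 0, so q = 9. min AVC = 18.
For P < ¥18 the firm produces nothing.

¥18 per unit, at q = 9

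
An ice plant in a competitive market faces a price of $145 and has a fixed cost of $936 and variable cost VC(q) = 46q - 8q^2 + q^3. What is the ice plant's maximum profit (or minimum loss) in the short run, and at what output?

Profit = -$126 at q = 9

AVC = 46 - 8q + q^2; min AVC = $30 at q = 4. Since P = $145 ≥ min AVC, the firm produces.
MC = 46 - 16q + 3q^2. Setting P = MC and taking the root on the rising branch gives q* = 9.
TR = 145·9 = 1305. TC = 936 + 495 = 1431. Profit = 1305 − 1431 = -$126.
By producing, the firm covers all variable cost plus $810 of fixed cost; shutting down would lose the full $936.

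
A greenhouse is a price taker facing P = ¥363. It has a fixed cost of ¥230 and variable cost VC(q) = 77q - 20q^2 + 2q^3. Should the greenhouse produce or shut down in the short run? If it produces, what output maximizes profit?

Strip out fixed cost: VC = 77q - 20q^2 + 2q^3. Then AVC = 77 - 20q + 2q^2 and MC = 77 - 40q + 6q^2.
AVC hits its minimum where MC = AVC, at q = 5, giving min AVC = 77 - 20·5 + 2·5^2 = ¥27.
P = ¥363 exceeds min AVC = ¥27, so the firm stays open.
Solving P = MC: -286 - 40q + 6q^2 = 0 ⇒ q = -13/3 or 11. On the upward-sloping branch, q* = 11.
Check: AVC at q = 11 is ¥99 ≤ P, so revenue covers variable cost.
Profit = P·q − TC = 363·11 − 1319 = ¥2674.

Produce at q = 11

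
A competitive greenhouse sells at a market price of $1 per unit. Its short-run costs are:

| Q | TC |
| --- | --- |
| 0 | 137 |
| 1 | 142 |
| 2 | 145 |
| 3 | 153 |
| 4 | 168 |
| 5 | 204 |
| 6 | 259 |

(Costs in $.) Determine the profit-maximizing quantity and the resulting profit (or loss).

Q = 0 (shut down); profit = -$137

Profit at each row (π = 1Q − TC): Q=0: -137; Q=1: -141; Q=2: -143; Q=3: -150; Q=4: -164; Q=5: -199; Q=6: -253.
Profit is highest at Q = 0. Equivalently, the lowest AVC in the table is 8/2 ≈ $4 at Q = 2, and P = $1 falls below it — price never covers variable cost, so the firm shuts down and loses only its fixed cost.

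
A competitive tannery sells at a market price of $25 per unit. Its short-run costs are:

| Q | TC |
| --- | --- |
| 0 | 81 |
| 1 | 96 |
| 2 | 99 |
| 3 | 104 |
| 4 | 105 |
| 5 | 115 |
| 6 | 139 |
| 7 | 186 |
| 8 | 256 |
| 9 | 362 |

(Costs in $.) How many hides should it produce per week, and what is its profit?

Tabulate TR − TC: Q=0: -81; Q=1: -71; Q=2: -49; Q=3: -29; Q=4: -5; Q=5: 10; Q=6: 11; Q=7: -11; Q=8: -56; Q=9: -137.
Profit is maximized at Q = 6. AVC there is 58/6 = $9.67 ≤ P, so producing beats shutting down (which would give -$81).

Q = 6; profit = $11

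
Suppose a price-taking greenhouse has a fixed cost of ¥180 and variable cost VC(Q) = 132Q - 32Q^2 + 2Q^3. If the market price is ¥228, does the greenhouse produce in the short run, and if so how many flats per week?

Strip out fixed cost: VC = 132Q - 32Q^2 + 2Q^3. Then AVC = 132 - 32Q + 2Q^2 and MC = 132 - 64Q + 6Q^2.
AVC hits its minimum where MC = AVC, at Q = 8, giving min AVC = 132 - 32·8 + 2·8^2 = ¥4.
P = ¥228 exceeds min AVC = ¥4, so the firm stays open.
Solving P = MC: -96 - 64Q + 6Q^2 = 0 ⇒ Q = -4/3 or 12. On the upward-sloping branch, Q* = 12.
Check: AVC at Q = 12 is ¥36 ≤ P, so revenue covers variable cost.
Profit = P·Q − TC = 228·12 − 612 = ¥2124.

Produce at Q = 12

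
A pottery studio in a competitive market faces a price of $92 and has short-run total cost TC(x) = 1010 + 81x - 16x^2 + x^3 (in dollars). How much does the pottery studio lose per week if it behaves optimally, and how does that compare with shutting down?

AVC = 81 - 16x + x^2 has its minimum $17 at x = 8; price $92 clears that bar, so the firm operates.
With MC = 81 - 32x + 3x^2, P = MC on the upward-sloping part at x* = 11.
TR = 92·11 = 1012. TC = 1010 + 286 = 1296. Profit = 1012 − 1296 = -$284.
That loss of $284 beats the $1010 the firm would lose by shutting down; producing recovers $726 of fixed cost.

Profit = -$284 at x = 11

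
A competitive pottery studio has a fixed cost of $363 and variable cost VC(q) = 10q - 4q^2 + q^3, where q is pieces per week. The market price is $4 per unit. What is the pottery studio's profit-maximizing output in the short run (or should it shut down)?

Strip out fixed cost: VC = 10q - 4q^2 + q^3. Then AVC = 10 - 4q + q^2 and MC = 10 - 8q + 3q^2.
AVC is minimized where dAVC/dq = -4 + 2q = 0, at q = 2; min AVC = 10 - 4·2 + 2^2 = $6.
P = $4 lies below min AVC = $6; no output level covers variable cost.
The firm minimizes its loss by shutting down and losing only its fixed cost of $363.

Shut down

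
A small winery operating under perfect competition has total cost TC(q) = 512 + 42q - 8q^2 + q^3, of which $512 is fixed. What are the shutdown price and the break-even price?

Shutdown price = $26; break-even price = $106

Shutdown price = min AVC. AVC = 42 - 8q + q^2, with vertex at q = 4 and minimum $26.
ATC = 512/q + 42 - 8q + q^2. Setting dATC/dq = −512/q^2 − 8 + 2q = 0 gives q = 8 (since 2·8^3 − 8·8^2 = 512).
min ATC = 512/8 + 42 − 8·8 + 8^2 = $106. That is the break-even price.
Between these two prices the firm operates at a loss; above $106 it earns a profit.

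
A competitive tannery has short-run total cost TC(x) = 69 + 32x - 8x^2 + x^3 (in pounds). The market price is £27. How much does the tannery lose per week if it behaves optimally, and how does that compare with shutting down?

Profit = -£19 at x = 5

AVC = 32 - 8x + x^2; min AVC = £16 at x = 4. Since P = £27 ≥ min AVC, the firm produces.
MC = 32 - 16x + 3x^2. Setting P = MC and taking the root on the rising branch gives x* = 5.
TR = 27·5 = 135. TC = 69 + 85 = 154. Profit = 135 − 154 = -£19.
That loss of £19 beats the £69 the firm would lose by shutting down; producing recovers £50 of fixed cost.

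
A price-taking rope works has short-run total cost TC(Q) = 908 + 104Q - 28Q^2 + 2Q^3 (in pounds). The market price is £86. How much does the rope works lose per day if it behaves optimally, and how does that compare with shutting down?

AVC = 104 - 28Q + 2Q^2; min AVC = £6 at Q = 7. Since P = £86 ≥ min AVC, the firm produces.
With MC = 104 - 56Q + 6Q^2, P = MC on the upward-sloping part at Q* = 9.
TR = 86·9 = 774. TC = 908 + 126 = 1034. Profit = 774 − 1034 = -£260.
Shutting down would mean losing the fixed cost of £908, so operating at a loss of £260 is better by £648.

Profit = -£260 at Q = 9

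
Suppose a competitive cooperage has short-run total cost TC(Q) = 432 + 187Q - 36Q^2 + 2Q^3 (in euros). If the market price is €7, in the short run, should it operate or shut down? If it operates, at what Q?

Shut down

From TC, MC = TC'(Q) = 187 - 72Q + 6Q^2 and AVC = VC/Q = 187 - 36Q + 2Q^2.
AVC is minimized where dAVC/dQ = -36 + 4Q = 0, at Q = 9; min AVC = 187 - 36·9 + 2·9^2 = €25.
Since P = €7 < min AVC = €25, price fails to cover variable cost at any output.
Best response: produce nothing and absorb the €432 fixed cost.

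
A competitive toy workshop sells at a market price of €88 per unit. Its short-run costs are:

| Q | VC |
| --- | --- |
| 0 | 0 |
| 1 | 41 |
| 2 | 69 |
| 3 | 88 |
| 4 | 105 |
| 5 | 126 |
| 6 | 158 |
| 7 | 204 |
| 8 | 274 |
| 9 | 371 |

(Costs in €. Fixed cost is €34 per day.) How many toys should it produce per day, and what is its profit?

Tabulate TR − TC: Q=0: -34; Q=1: 13; Q=2: 73; Q=3: 142; Q=4: 213; Q=5: 280; Q=6: 336; Q=7: 378; Q=8: 396; Q=9: 387.
Profit is maximized at Q = 8. AVC there is 274/8 = €34.25 ≤ P, so producing beats shutting down (which would give -€34).

Q = 8; profit = €396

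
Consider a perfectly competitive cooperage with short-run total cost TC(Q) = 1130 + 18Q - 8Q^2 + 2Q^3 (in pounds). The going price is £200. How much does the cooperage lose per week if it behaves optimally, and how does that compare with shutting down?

Profit = -£150 at Q = 7

AVC = 18 - 8Q + 2Q^2; min AVC = £10 at Q = 2. Since P = £200 ≥ min AVC, the firm produces.
With MC = 18 - 16Q + 6Q^2, P = MC on the upward-sloping part at Q* = 7.
TR = 200·7 = 1400. TC = 1130 + 420 = 1550. Profit = 1400 − 1550 = -£150.
Shutting down would mean losing the fixed cost of £1130, so operating at a loss of £150 is better by £980.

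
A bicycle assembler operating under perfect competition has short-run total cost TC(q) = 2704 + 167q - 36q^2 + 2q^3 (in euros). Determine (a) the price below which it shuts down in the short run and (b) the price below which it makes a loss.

Shutdown price = €5; break-even price = €245

AVC = 167 - 36q + 2q^2; minimized at q = 9, giving min AVC = €5. That is the shutdown price.
ATC = 2704/q + 167 - 36q + 2q^2. Setting dATC/dq = −2704/q^2 − 36 + 4q = 0 gives q = 13 (since 4·13^3 − 36·13^2 = 2704).
min ATC = 2704/13 + 167 − 36·13 + 2·13^2 = €245. That is the break-even price.
Between these two prices the firm operates at a loss; above €245 it earns a profit.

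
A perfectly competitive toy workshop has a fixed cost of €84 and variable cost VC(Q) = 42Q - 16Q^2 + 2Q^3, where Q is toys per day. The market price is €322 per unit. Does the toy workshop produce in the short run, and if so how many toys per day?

Produce at Q = 10

Strip out fixed cost: VC = 42Q - 16Q^2 + 2Q^3. Then AVC = 42 - 16Q + 2Q^2 and MC = 42 - 32Q + 6Q^2.
The AVC parabola has its vertex at Q = 16/4 = 4, where AVC = 42 - 16·4 + 2·4^2 = €10.
Since P = €322 ≥ min AVC = €10, price covers variable cost and the firm should produce.
Solving P = MC: -280 - 32Q + 6Q^2 = 0 ⇒ Q = -14/3 or 10. On the upward-sloping branch, Q* = 10.
Check: AVC at Q = 10 is €82 ≤ P, so revenue covers variable cost.
Profit = P·Q − TC = 322·10 − 904 = €2316.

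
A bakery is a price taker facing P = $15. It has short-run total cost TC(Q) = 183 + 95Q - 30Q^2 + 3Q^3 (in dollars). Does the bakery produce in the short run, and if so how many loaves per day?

Shut down

Strip out fixed cost: VC = 95Q - 30Q^2 + 3Q^3. Then AVC = 95 - 30Q + 3Q^2 and MC = 95 - 60Q + 9Q^2.
AVC hits its minimum where MC = AVC, at Q = 5, giving min AVC = 95 - 30·5 + 3·5^2 = $20.
Since P = $15 < min AVC = $20, price fails to cover variable cost at any output.
Best response: produce nothing and absorb the $183 fixed cost.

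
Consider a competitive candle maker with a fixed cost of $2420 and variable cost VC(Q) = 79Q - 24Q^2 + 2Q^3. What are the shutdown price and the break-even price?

AVC = 79 - 24Q + 2Q^2; minimized at Q = 6, giving min AVC = $7. That is the shutdown price.
ATC = 2420/Q + 79 - 24Q + 2Q^2. Setting dATC/dQ = −2420/Q^2 − 24 + 4Q = 0 gives Q = 11 (since 4·11^3 − 24·11^2 = 2420).
min ATC = 2420/11 + 79 − 24·11 + 2·11^2 = $277. That is the break-even price.
For $7 ≤ P < $277 the firm produces at a loss; below $7 it shuts down.

Shutdown price = $7; break-even price = $277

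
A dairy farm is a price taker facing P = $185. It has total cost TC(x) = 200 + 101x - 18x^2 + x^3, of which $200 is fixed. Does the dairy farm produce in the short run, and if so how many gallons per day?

Strip out fixed cost: VC = 101x - 18x^2 + x^3. Then AVC = 101 - 18x + x^2 and MC = 101 - 36x + 3x^2.
The AVC parabola has its vertex at x = 18/2 = 9, where AVC = 101 - 18·9 + 9^2 = $20.
Since P = $185 ≥ min AVC = $20, price covers variable cost and the firm should produce.
Set P = MC: 185 = 101 - 36x + 3x^2 → -84 - 36x + 3x^2 = 0. The roots are x = -2 and x = 14; the profit-maximizing output is on the rising part of MC, so x* = 14.
Check: AVC at x = 14 is $45 ≤ P, so revenue covers variable cost.
Profit = P·x − TC = 185·14 − 830 = $1760.

Produce at x = 14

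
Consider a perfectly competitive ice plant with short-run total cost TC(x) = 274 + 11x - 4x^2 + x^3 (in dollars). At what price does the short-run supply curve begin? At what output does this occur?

$7 per unit, at x = 2

The shutdown price is the minimum of AVC. VC = 11x - 4x^2 + x^3, so AVC = 11 - 4x + x^2.
At the minimum of AVC, MC = AVC. MC = 11 - 8x + 3x^2; setting MC = AVC gives 2x^2 - 4x = 0, so x = 2. min AVC = 7.
For P < $7 the firm produces nothing.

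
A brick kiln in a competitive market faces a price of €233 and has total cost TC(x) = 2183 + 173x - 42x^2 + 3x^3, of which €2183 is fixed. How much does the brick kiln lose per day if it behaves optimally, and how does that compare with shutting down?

AVC = 173 - 42x + 3x^2 has its minimum €26 at x = 7; price €233 clears that bar, so the firm operates.
MC = 173 - 84x + 9x^2. Setting P = MC and taking the root on the rising branch gives x* = 10.
TR = 233·10 = 2330. TC = 2183 + 530 = 2713. Profit = 2330 − 2713 = -€383.
That loss of €383 beats the €2183 the firm would lose by shutting down; producing recovers €1800 of fixed cost.

Profit = -€383 at x = 10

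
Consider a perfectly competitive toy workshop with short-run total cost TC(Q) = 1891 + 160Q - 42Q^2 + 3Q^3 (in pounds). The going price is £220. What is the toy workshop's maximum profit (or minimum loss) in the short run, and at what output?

Profit = -£91 at Q = 10

AVC = 160 - 42Q + 3Q^2; min AVC = £13 at Q = 7. Since P = £220 ≥ min AVC, the firm produces.
MC = 160 - 84Q + 9Q^2. Setting P = MC and taking the root on the rising branch gives Q* = 10.
TR = 220·10 = 2200. TC = 1891 + 400 = 2291. Profit = 2200 − 2291 = -£91.
That loss of £91 beats the £1891 the firm would lose by shutting down; producing recovers £1800 of fixed cost.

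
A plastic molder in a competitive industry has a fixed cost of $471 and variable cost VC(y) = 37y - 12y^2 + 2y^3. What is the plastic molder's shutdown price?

The firm shuts down when price falls below the minimum of average variable cost. AVC = VC/y = 37 - 12y + 2y^2.
At the minimum of AVC, MC = AVC. MC = 37 - 24y + 6y^2; setting MC = AVC gives 4y^2 - 12y = 0, so y = 3. min AVC = 19.
For P < $19 the firm produces nothing.

$19 per unit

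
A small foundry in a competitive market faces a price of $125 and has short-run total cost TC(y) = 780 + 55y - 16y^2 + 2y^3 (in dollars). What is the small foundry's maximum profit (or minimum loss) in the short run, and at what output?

AVC = 55 - 16y + 2y^2; min AVC = $23 at y = 4. Since P = $125 ≥ min AVC, the firm produces.
MC = 55 - 32y + 6y^2. Setting P = MC and taking the root on the rising branch gives y* = 7.
TR = 125·7 = 875. TC = 780 + 287 = 1067. Profit = 875 − 1067 = -$192.
That loss of $192 beats the $780 the firm would lose by shutting down; producing recovers $588 of fixed cost.

Profit = -$192 at y = 7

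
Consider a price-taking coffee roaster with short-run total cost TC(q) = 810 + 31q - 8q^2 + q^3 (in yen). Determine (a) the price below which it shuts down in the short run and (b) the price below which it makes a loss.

AVC = 31 - 8q + q^2; minimized at q = 4, giving min AVC = ¥15. That is the shutdown price.
ATC = 810/q + 31 - 8q + q^2. Setting dATC/dq = −810/q^2 − 8 + 2q = 0 gives q = 9 (since 2·9^3 − 8·9^2 = 810).
min ATC = 810/9 + 31 − 8·9 + 9^2 = ¥130. That is the break-even price.
For ¥15 ≤ P < ¥130 the firm produces at a loss; below ¥15 it shuts down.

Shutdown price = ¥15; break-even price = ¥130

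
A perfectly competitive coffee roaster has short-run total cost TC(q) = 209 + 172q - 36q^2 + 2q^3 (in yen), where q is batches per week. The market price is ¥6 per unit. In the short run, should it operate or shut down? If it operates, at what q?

Variable cost is VC = 172q - 36q^2 + 2q^3, so AVC = VC/q = 172 - 36q + 2q^2 and MC = dTC/dq = 172 - 72q + 6q^2.
AVC hits its minimum where MC = AVC, at q = 9, giving min AVC = 172 - 36·9 + 2·9^2 = ¥10.
With P < min AVC (¥6 < ¥10), every unit sold adds to the loss.
Best response: produce nothing and absorb the ¥209 fixed cost.

Shut down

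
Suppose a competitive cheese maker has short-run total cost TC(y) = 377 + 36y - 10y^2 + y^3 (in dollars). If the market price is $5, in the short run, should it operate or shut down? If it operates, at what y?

Variable cost is VC = 36y - 10y^2 + y^3, so AVC = VC/y = 36 - 10y + y^2 and MC = dTC/dy = 36 - 20y + 3y^2.
The AVC parabola has its vertex at y = 10/2 = 5, where AVC = 36 - 10·5 + 5^2 = $11.
P = $5 lies below min AVC = $11; no output level covers variable cost.
Shutting down limits the loss to fixed cost, $377.

Shut down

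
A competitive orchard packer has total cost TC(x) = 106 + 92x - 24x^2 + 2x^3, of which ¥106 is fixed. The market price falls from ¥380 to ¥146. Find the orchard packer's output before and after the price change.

Output falls from 12 to 9

AVC = 92 - 24x + 2x^2, minimized at x = 6 where min AVC = ¥20. MC = 92 - 48x + 6x^2.
At P = ¥380 ≥ min AVC, set P = MC on the rising branch: x = 12.
At P = ¥146 ≥ min AVC, set P = MC: x = 9. The firm stays open but cuts output.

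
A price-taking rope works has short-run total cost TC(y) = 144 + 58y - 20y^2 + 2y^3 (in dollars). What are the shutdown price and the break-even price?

Shutdown price = $8; break-even price = $34

Shutdown price = min AVC. AVC = 58 - 20y + 2y^2, with vertex at y = 5 and minimum $8.
ATC = 144/y + 58 - 20y + 2y^2. Setting dATC/dy = −144/y^2 − 20 + 4y = 0 gives y = 6 (since 4·6^3 − 20·6^2 = 144).
min ATC = 144/6 + 58 − 20·6 + 2·6^2 = $34. That is the break-even price.
For $8 ≤ P < $34 the firm produces at a loss; below $8 it shuts down.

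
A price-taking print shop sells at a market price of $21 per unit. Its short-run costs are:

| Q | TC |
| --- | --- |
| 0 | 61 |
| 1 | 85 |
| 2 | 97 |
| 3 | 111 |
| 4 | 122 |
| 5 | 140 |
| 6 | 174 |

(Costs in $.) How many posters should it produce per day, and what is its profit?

Q = 5; profit = -$35

Tabulate TR − TC: Q=0: -61; Q=1: -64; Q=2: -55; Q=3: -48; Q=4: -38; Q=5: -35; Q=6: -48.
Profit is maximized at Q = 5. AVC there is 79/5 = $15.80 ≤ P, so producing beats shutting down (which would give -$61).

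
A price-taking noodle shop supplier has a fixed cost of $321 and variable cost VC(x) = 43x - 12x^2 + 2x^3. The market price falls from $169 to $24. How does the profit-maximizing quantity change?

Output falls from 7 to 0 (the firm shuts down)

MC = 43 - 24x + 6x^2; the shutdown threshold is min AVC = $25 (at x = 3).
With P = $169 above the shutdown price, P = MC gives x = 7.
At P = $24 < min AVC = $25, price no longer covers variable cost at any output, so the firm shuts down: x = 0.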